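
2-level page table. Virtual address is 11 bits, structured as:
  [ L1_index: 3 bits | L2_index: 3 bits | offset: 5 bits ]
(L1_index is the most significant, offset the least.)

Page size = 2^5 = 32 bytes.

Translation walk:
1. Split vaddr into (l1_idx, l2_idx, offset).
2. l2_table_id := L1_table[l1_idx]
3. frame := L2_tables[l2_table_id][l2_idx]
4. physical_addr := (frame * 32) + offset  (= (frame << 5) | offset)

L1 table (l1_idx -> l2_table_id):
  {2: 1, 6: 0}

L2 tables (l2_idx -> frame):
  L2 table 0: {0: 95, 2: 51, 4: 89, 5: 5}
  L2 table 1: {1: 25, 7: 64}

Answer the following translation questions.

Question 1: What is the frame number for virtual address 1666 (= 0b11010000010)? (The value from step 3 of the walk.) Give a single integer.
vaddr = 1666: l1_idx=6, l2_idx=4
L1[6] = 0; L2[0][4] = 89

Answer: 89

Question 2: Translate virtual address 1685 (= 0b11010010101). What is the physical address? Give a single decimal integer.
Answer: 2869

Derivation:
vaddr = 1685 = 0b11010010101
Split: l1_idx=6, l2_idx=4, offset=21
L1[6] = 0
L2[0][4] = 89
paddr = 89 * 32 + 21 = 2869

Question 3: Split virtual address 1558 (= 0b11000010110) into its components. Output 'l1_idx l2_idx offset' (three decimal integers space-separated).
vaddr = 1558 = 0b11000010110
  top 3 bits -> l1_idx = 6
  next 3 bits -> l2_idx = 0
  bottom 5 bits -> offset = 22

Answer: 6 0 22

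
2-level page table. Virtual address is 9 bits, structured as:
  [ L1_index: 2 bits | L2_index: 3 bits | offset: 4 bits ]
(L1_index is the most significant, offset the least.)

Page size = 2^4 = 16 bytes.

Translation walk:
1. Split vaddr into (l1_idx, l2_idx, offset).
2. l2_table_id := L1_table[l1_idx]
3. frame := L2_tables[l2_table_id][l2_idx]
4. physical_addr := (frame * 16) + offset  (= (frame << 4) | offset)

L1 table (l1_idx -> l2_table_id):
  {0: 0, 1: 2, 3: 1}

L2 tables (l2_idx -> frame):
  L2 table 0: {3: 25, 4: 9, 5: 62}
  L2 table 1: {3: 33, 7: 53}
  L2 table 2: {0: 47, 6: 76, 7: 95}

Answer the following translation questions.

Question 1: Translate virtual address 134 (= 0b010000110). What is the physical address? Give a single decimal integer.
vaddr = 134 = 0b010000110
Split: l1_idx=1, l2_idx=0, offset=6
L1[1] = 2
L2[2][0] = 47
paddr = 47 * 16 + 6 = 758

Answer: 758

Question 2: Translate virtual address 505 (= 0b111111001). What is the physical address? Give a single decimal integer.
vaddr = 505 = 0b111111001
Split: l1_idx=3, l2_idx=7, offset=9
L1[3] = 1
L2[1][7] = 53
paddr = 53 * 16 + 9 = 857

Answer: 857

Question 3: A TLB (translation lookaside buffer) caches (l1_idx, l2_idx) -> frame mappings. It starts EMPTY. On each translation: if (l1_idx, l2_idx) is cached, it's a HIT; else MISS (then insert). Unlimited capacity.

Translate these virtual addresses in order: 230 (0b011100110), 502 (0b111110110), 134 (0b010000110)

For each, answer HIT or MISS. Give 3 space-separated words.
vaddr=230: (1,6) not in TLB -> MISS, insert
vaddr=502: (3,7) not in TLB -> MISS, insert
vaddr=134: (1,0) not in TLB -> MISS, insert

Answer: MISS MISS MISS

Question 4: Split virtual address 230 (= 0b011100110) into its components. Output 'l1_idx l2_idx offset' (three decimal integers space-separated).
vaddr = 230 = 0b011100110
  top 2 bits -> l1_idx = 1
  next 3 bits -> l2_idx = 6
  bottom 4 bits -> offset = 6

Answer: 1 6 6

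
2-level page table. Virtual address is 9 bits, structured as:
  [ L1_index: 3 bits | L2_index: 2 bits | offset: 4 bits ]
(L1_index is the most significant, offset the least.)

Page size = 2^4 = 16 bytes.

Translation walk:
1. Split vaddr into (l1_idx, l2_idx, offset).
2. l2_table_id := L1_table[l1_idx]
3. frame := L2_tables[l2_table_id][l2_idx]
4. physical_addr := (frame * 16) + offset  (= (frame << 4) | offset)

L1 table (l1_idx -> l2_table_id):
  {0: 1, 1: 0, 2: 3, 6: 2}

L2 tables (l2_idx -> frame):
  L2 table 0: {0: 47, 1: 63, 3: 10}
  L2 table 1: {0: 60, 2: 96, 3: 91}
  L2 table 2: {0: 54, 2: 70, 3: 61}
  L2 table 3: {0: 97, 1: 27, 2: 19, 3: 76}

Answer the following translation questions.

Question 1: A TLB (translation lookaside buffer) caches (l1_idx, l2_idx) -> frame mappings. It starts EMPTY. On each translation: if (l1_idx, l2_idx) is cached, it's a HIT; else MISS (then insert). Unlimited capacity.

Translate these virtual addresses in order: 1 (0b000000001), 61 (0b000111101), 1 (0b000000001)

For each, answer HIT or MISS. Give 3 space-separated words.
vaddr=1: (0,0) not in TLB -> MISS, insert
vaddr=61: (0,3) not in TLB -> MISS, insert
vaddr=1: (0,0) in TLB -> HIT

Answer: MISS MISS HIT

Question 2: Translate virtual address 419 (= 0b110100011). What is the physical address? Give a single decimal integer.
Answer: 1123

Derivation:
vaddr = 419 = 0b110100011
Split: l1_idx=6, l2_idx=2, offset=3
L1[6] = 2
L2[2][2] = 70
paddr = 70 * 16 + 3 = 1123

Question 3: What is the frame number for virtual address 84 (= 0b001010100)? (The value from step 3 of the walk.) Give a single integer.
Answer: 63

Derivation:
vaddr = 84: l1_idx=1, l2_idx=1
L1[1] = 0; L2[0][1] = 63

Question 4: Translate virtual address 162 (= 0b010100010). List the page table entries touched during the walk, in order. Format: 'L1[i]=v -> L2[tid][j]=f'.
vaddr = 162 = 0b010100010
Split: l1_idx=2, l2_idx=2, offset=2

Answer: L1[2]=3 -> L2[3][2]=19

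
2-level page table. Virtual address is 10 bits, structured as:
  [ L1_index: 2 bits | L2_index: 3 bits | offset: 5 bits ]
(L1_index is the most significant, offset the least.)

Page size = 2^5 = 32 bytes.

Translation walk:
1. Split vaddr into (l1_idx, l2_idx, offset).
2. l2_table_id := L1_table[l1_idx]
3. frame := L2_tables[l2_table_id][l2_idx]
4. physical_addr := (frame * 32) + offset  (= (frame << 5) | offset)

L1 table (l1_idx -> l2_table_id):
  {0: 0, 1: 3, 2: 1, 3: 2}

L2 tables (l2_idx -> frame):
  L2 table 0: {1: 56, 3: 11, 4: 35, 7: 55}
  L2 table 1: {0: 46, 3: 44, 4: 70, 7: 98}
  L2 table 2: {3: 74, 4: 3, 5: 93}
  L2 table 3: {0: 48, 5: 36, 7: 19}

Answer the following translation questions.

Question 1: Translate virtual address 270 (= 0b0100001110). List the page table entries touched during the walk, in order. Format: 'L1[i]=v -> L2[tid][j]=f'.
Answer: L1[1]=3 -> L2[3][0]=48

Derivation:
vaddr = 270 = 0b0100001110
Split: l1_idx=1, l2_idx=0, offset=14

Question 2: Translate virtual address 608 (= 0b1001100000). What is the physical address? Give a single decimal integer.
Answer: 1408

Derivation:
vaddr = 608 = 0b1001100000
Split: l1_idx=2, l2_idx=3, offset=0
L1[2] = 1
L2[1][3] = 44
paddr = 44 * 32 + 0 = 1408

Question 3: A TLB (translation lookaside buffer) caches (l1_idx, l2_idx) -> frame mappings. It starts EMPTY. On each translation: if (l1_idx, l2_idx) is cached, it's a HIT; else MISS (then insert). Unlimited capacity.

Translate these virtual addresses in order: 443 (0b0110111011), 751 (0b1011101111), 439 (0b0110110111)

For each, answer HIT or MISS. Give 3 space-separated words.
Answer: MISS MISS HIT

Derivation:
vaddr=443: (1,5) not in TLB -> MISS, insert
vaddr=751: (2,7) not in TLB -> MISS, insert
vaddr=439: (1,5) in TLB -> HIT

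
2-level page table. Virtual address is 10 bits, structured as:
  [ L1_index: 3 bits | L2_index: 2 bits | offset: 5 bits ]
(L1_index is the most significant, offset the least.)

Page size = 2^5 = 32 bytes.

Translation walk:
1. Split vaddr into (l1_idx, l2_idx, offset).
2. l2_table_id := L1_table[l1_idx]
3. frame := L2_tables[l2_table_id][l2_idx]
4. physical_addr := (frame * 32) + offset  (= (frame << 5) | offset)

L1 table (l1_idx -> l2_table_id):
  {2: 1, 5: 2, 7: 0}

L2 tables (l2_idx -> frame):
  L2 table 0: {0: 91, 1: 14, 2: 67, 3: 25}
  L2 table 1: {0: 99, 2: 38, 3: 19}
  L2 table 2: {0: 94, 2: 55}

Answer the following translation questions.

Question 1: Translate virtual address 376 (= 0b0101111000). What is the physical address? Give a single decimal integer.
vaddr = 376 = 0b0101111000
Split: l1_idx=2, l2_idx=3, offset=24
L1[2] = 1
L2[1][3] = 19
paddr = 19 * 32 + 24 = 632

Answer: 632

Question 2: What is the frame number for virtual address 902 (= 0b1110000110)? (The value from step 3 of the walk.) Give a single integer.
vaddr = 902: l1_idx=7, l2_idx=0
L1[7] = 0; L2[0][0] = 91

Answer: 91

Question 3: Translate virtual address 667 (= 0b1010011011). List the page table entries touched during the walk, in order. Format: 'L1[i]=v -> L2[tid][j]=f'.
vaddr = 667 = 0b1010011011
Split: l1_idx=5, l2_idx=0, offset=27

Answer: L1[5]=2 -> L2[2][0]=94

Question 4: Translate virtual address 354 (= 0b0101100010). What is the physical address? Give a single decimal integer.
vaddr = 354 = 0b0101100010
Split: l1_idx=2, l2_idx=3, offset=2
L1[2] = 1
L2[1][3] = 19
paddr = 19 * 32 + 2 = 610

Answer: 610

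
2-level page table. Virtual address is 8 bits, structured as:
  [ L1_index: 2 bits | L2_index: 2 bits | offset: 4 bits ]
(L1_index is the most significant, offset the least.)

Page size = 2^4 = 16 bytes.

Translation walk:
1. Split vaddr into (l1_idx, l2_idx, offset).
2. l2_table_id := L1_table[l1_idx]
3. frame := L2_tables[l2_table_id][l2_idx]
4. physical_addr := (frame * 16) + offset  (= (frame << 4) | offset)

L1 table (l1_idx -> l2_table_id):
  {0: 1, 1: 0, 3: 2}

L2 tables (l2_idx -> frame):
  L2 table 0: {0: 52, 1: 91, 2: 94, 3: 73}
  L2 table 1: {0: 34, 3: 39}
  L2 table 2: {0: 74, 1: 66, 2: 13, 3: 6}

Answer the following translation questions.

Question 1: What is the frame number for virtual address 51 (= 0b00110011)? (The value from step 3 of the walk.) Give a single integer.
Answer: 39

Derivation:
vaddr = 51: l1_idx=0, l2_idx=3
L1[0] = 1; L2[1][3] = 39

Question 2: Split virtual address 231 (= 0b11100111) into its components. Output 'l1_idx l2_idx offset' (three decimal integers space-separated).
vaddr = 231 = 0b11100111
  top 2 bits -> l1_idx = 3
  next 2 bits -> l2_idx = 2
  bottom 4 bits -> offset = 7

Answer: 3 2 7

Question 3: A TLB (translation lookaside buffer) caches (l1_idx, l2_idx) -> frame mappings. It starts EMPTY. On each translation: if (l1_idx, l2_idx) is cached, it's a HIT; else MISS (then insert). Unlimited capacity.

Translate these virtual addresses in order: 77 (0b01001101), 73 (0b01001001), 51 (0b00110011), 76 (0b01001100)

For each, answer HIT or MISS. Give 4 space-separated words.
vaddr=77: (1,0) not in TLB -> MISS, insert
vaddr=73: (1,0) in TLB -> HIT
vaddr=51: (0,3) not in TLB -> MISS, insert
vaddr=76: (1,0) in TLB -> HIT

Answer: MISS HIT MISS HIT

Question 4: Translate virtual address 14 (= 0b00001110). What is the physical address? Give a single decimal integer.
Answer: 558

Derivation:
vaddr = 14 = 0b00001110
Split: l1_idx=0, l2_idx=0, offset=14
L1[0] = 1
L2[1][0] = 34
paddr = 34 * 16 + 14 = 558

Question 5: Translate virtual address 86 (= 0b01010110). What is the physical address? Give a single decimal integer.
Answer: 1462

Derivation:
vaddr = 86 = 0b01010110
Split: l1_idx=1, l2_idx=1, offset=6
L1[1] = 0
L2[0][1] = 91
paddr = 91 * 16 + 6 = 1462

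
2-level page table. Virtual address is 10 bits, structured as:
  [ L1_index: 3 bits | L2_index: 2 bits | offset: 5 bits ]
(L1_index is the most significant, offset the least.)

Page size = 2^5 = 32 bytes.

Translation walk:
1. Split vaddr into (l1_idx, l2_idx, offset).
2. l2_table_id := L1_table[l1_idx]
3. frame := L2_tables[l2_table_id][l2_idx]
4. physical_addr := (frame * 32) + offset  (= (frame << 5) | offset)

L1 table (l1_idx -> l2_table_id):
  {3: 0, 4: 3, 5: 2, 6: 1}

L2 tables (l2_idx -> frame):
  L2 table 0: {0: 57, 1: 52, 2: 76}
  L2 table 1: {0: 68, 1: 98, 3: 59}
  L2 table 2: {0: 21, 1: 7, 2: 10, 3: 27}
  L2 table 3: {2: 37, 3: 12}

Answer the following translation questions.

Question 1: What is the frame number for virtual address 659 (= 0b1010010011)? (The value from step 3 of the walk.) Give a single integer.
vaddr = 659: l1_idx=5, l2_idx=0
L1[5] = 2; L2[2][0] = 21

Answer: 21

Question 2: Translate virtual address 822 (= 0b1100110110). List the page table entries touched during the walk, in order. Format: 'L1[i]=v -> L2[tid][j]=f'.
vaddr = 822 = 0b1100110110
Split: l1_idx=6, l2_idx=1, offset=22

Answer: L1[6]=1 -> L2[1][1]=98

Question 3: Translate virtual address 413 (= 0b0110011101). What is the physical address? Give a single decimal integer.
Answer: 1853

Derivation:
vaddr = 413 = 0b0110011101
Split: l1_idx=3, l2_idx=0, offset=29
L1[3] = 0
L2[0][0] = 57
paddr = 57 * 32 + 29 = 1853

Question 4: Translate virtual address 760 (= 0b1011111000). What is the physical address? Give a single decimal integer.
vaddr = 760 = 0b1011111000
Split: l1_idx=5, l2_idx=3, offset=24
L1[5] = 2
L2[2][3] = 27
paddr = 27 * 32 + 24 = 888

Answer: 888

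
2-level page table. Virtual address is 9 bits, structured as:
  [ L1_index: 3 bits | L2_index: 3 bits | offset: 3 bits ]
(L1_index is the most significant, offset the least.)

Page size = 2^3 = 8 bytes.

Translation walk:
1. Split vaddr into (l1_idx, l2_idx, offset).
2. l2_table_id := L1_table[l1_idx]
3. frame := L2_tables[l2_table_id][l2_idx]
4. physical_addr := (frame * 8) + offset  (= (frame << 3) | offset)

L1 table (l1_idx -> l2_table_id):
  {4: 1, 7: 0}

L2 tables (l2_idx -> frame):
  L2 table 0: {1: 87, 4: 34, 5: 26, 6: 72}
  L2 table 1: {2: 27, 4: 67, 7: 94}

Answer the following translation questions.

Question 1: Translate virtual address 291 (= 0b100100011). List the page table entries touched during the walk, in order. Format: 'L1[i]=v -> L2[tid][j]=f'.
vaddr = 291 = 0b100100011
Split: l1_idx=4, l2_idx=4, offset=3

Answer: L1[4]=1 -> L2[1][4]=67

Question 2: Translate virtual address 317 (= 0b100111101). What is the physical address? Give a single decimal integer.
Answer: 757

Derivation:
vaddr = 317 = 0b100111101
Split: l1_idx=4, l2_idx=7, offset=5
L1[4] = 1
L2[1][7] = 94
paddr = 94 * 8 + 5 = 757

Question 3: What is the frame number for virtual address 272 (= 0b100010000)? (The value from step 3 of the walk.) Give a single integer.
Answer: 27

Derivation:
vaddr = 272: l1_idx=4, l2_idx=2
L1[4] = 1; L2[1][2] = 27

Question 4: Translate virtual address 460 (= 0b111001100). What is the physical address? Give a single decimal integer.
vaddr = 460 = 0b111001100
Split: l1_idx=7, l2_idx=1, offset=4
L1[7] = 0
L2[0][1] = 87
paddr = 87 * 8 + 4 = 700

Answer: 700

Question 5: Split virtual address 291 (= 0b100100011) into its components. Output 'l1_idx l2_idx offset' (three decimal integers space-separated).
Answer: 4 4 3

Derivation:
vaddr = 291 = 0b100100011
  top 3 bits -> l1_idx = 4
  next 3 bits -> l2_idx = 4
  bottom 3 bits -> offset = 3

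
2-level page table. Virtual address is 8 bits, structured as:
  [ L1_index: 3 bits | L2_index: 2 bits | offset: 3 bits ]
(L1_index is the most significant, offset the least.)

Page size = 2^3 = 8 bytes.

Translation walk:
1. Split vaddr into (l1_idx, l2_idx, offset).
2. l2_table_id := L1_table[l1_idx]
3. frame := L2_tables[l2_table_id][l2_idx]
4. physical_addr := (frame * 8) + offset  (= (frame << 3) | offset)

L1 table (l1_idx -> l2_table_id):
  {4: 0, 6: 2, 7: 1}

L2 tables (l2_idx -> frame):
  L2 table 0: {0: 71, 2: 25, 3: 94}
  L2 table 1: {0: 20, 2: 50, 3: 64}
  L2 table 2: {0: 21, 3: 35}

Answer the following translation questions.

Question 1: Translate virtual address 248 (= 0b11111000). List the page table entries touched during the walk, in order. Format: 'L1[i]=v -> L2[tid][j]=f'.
vaddr = 248 = 0b11111000
Split: l1_idx=7, l2_idx=3, offset=0

Answer: L1[7]=1 -> L2[1][3]=64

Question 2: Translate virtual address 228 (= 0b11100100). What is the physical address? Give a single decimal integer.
Answer: 164

Derivation:
vaddr = 228 = 0b11100100
Split: l1_idx=7, l2_idx=0, offset=4
L1[7] = 1
L2[1][0] = 20
paddr = 20 * 8 + 4 = 164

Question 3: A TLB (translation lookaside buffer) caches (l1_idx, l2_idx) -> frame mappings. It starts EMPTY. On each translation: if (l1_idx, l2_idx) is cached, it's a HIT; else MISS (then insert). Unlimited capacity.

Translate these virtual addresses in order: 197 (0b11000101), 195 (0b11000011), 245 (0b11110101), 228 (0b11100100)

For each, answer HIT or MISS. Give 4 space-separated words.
Answer: MISS HIT MISS MISS

Derivation:
vaddr=197: (6,0) not in TLB -> MISS, insert
vaddr=195: (6,0) in TLB -> HIT
vaddr=245: (7,2) not in TLB -> MISS, insert
vaddr=228: (7,0) not in TLB -> MISS, insert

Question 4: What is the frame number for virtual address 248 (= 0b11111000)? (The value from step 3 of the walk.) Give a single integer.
vaddr = 248: l1_idx=7, l2_idx=3
L1[7] = 1; L2[1][3] = 64

Answer: 64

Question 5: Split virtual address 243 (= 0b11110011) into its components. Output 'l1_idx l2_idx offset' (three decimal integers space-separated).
vaddr = 243 = 0b11110011
  top 3 bits -> l1_idx = 7
  next 2 bits -> l2_idx = 2
  bottom 3 bits -> offset = 3

Answer: 7 2 3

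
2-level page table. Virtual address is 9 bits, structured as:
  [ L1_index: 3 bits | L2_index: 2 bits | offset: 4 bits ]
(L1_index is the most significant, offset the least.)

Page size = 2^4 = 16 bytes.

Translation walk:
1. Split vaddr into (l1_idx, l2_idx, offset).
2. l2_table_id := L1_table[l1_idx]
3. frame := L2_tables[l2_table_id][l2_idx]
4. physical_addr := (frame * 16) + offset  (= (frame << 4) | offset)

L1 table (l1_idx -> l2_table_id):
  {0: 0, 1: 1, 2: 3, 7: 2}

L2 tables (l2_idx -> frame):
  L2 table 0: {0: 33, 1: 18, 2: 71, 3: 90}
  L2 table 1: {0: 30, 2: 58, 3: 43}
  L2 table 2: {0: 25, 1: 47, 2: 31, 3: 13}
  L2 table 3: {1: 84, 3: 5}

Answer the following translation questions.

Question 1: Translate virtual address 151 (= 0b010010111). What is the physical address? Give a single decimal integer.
Answer: 1351

Derivation:
vaddr = 151 = 0b010010111
Split: l1_idx=2, l2_idx=1, offset=7
L1[2] = 3
L2[3][1] = 84
paddr = 84 * 16 + 7 = 1351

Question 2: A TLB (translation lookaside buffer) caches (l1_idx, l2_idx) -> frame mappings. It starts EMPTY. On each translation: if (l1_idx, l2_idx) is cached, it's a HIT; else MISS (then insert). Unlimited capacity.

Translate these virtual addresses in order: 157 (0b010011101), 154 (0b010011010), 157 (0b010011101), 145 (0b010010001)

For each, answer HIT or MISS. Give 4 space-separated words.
Answer: MISS HIT HIT HIT

Derivation:
vaddr=157: (2,1) not in TLB -> MISS, insert
vaddr=154: (2,1) in TLB -> HIT
vaddr=157: (2,1) in TLB -> HIT
vaddr=145: (2,1) in TLB -> HIT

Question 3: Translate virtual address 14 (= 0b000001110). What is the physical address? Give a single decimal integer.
Answer: 542

Derivation:
vaddr = 14 = 0b000001110
Split: l1_idx=0, l2_idx=0, offset=14
L1[0] = 0
L2[0][0] = 33
paddr = 33 * 16 + 14 = 542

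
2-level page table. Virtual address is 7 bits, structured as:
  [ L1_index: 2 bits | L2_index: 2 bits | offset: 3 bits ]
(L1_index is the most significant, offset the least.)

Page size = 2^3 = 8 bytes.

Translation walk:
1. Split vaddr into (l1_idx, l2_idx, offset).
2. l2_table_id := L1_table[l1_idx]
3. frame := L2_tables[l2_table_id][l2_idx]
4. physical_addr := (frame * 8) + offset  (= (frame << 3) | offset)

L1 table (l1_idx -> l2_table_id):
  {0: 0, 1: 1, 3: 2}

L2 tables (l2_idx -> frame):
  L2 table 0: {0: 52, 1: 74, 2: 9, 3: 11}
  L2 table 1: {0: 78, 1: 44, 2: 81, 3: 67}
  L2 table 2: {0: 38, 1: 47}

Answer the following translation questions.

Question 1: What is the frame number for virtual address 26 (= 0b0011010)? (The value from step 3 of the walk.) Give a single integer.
vaddr = 26: l1_idx=0, l2_idx=3
L1[0] = 0; L2[0][3] = 11

Answer: 11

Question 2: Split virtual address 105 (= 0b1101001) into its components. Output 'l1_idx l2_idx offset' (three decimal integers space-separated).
vaddr = 105 = 0b1101001
  top 2 bits -> l1_idx = 3
  next 2 bits -> l2_idx = 1
  bottom 3 bits -> offset = 1

Answer: 3 1 1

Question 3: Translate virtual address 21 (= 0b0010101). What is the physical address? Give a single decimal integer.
vaddr = 21 = 0b0010101
Split: l1_idx=0, l2_idx=2, offset=5
L1[0] = 0
L2[0][2] = 9
paddr = 9 * 8 + 5 = 77

Answer: 77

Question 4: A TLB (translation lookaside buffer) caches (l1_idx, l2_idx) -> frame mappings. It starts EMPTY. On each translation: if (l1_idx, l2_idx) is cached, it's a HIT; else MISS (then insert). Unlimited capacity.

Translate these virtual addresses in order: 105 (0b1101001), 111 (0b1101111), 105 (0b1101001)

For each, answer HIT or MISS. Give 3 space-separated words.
Answer: MISS HIT HIT

Derivation:
vaddr=105: (3,1) not in TLB -> MISS, insert
vaddr=111: (3,1) in TLB -> HIT
vaddr=105: (3,1) in TLB -> HIT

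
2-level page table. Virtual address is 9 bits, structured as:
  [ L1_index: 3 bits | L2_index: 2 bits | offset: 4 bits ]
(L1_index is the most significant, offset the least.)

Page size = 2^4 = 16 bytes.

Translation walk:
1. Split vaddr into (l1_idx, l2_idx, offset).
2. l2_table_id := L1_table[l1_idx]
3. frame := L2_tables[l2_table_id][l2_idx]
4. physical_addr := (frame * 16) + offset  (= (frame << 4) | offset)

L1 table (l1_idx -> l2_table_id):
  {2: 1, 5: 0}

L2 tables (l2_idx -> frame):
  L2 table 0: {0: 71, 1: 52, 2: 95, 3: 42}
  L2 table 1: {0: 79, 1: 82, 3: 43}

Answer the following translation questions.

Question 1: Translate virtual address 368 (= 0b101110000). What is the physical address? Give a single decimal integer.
Answer: 672

Derivation:
vaddr = 368 = 0b101110000
Split: l1_idx=5, l2_idx=3, offset=0
L1[5] = 0
L2[0][3] = 42
paddr = 42 * 16 + 0 = 672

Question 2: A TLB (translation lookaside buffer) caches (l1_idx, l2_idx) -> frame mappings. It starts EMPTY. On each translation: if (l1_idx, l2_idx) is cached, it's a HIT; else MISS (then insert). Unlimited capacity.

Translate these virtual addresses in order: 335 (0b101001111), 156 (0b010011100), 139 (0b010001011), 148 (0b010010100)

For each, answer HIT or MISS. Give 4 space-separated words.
vaddr=335: (5,0) not in TLB -> MISS, insert
vaddr=156: (2,1) not in TLB -> MISS, insert
vaddr=139: (2,0) not in TLB -> MISS, insert
vaddr=148: (2,1) in TLB -> HIT

Answer: MISS MISS MISS HIT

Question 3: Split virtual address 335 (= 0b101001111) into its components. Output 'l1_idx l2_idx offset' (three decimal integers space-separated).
vaddr = 335 = 0b101001111
  top 3 bits -> l1_idx = 5
  next 2 bits -> l2_idx = 0
  bottom 4 bits -> offset = 15

Answer: 5 0 15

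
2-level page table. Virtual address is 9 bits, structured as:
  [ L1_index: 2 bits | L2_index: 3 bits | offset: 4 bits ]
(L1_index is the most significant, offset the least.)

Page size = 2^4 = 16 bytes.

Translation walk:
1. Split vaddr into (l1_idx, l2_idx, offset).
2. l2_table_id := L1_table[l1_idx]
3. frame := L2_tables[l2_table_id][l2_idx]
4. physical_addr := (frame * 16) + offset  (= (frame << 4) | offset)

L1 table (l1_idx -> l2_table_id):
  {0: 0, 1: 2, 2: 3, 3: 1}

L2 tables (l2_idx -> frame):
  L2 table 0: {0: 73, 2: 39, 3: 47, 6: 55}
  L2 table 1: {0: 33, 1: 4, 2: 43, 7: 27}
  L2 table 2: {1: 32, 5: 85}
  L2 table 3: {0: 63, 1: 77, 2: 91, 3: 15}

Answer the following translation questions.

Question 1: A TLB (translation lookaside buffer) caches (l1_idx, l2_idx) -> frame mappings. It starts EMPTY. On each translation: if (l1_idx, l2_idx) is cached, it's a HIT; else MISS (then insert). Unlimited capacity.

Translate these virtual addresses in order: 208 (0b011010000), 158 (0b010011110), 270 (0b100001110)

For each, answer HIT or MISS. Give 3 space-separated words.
vaddr=208: (1,5) not in TLB -> MISS, insert
vaddr=158: (1,1) not in TLB -> MISS, insert
vaddr=270: (2,0) not in TLB -> MISS, insert

Answer: MISS MISS MISS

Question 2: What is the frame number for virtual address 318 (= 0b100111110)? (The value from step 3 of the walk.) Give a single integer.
vaddr = 318: l1_idx=2, l2_idx=3
L1[2] = 3; L2[3][3] = 15

Answer: 15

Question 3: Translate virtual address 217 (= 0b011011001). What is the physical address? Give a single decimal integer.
vaddr = 217 = 0b011011001
Split: l1_idx=1, l2_idx=5, offset=9
L1[1] = 2
L2[2][5] = 85
paddr = 85 * 16 + 9 = 1369

Answer: 1369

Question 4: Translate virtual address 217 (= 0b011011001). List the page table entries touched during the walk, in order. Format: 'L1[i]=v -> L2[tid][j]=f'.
Answer: L1[1]=2 -> L2[2][5]=85

Derivation:
vaddr = 217 = 0b011011001
Split: l1_idx=1, l2_idx=5, offset=9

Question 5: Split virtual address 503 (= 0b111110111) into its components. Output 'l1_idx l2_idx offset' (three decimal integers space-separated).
vaddr = 503 = 0b111110111
  top 2 bits -> l1_idx = 3
  next 3 bits -> l2_idx = 7
  bottom 4 bits -> offset = 7

Answer: 3 7 7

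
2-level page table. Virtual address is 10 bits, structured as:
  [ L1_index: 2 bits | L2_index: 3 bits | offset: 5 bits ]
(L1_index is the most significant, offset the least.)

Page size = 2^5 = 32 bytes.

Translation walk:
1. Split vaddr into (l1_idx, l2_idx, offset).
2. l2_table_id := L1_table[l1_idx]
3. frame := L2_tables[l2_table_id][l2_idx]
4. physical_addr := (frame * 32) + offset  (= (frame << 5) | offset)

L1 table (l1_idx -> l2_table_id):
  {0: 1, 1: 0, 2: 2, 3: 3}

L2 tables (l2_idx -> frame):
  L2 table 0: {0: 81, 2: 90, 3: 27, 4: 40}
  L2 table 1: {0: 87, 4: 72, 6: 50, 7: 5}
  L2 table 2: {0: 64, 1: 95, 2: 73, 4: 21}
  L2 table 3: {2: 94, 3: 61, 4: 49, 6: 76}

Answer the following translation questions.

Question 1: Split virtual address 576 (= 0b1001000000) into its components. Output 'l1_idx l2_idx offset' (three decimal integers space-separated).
vaddr = 576 = 0b1001000000
  top 2 bits -> l1_idx = 2
  next 3 bits -> l2_idx = 2
  bottom 5 bits -> offset = 0

Answer: 2 2 0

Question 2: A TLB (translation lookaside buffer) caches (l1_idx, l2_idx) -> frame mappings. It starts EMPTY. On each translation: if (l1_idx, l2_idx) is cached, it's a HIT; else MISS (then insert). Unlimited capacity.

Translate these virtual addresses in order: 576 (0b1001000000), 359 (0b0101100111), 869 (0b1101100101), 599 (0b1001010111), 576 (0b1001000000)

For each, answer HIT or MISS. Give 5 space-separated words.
Answer: MISS MISS MISS HIT HIT

Derivation:
vaddr=576: (2,2) not in TLB -> MISS, insert
vaddr=359: (1,3) not in TLB -> MISS, insert
vaddr=869: (3,3) not in TLB -> MISS, insert
vaddr=599: (2,2) in TLB -> HIT
vaddr=576: (2,2) in TLB -> HIT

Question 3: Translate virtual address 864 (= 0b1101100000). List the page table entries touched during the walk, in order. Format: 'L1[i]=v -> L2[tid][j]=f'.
vaddr = 864 = 0b1101100000
Split: l1_idx=3, l2_idx=3, offset=0

Answer: L1[3]=3 -> L2[3][3]=61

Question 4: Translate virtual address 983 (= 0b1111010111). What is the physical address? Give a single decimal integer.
Answer: 2455

Derivation:
vaddr = 983 = 0b1111010111
Split: l1_idx=3, l2_idx=6, offset=23
L1[3] = 3
L2[3][6] = 76
paddr = 76 * 32 + 23 = 2455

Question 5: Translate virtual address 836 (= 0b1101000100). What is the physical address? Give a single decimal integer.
Answer: 3012

Derivation:
vaddr = 836 = 0b1101000100
Split: l1_idx=3, l2_idx=2, offset=4
L1[3] = 3
L2[3][2] = 94
paddr = 94 * 32 + 4 = 3012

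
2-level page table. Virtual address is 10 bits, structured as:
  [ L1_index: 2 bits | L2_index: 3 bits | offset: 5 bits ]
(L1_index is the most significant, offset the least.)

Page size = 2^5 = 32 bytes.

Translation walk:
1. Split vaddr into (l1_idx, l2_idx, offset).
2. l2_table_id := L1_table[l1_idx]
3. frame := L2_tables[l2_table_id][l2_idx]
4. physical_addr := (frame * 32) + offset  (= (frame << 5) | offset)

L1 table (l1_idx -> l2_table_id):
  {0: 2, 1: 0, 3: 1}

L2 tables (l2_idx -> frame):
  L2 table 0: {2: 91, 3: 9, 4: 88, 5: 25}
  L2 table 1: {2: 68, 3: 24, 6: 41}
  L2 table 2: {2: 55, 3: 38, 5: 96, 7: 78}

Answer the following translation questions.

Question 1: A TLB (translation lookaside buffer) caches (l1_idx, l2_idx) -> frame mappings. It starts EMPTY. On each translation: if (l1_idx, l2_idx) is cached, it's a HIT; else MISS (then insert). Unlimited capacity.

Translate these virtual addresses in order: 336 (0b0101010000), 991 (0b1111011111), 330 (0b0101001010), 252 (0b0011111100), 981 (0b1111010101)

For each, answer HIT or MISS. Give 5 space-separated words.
Answer: MISS MISS HIT MISS HIT

Derivation:
vaddr=336: (1,2) not in TLB -> MISS, insert
vaddr=991: (3,6) not in TLB -> MISS, insert
vaddr=330: (1,2) in TLB -> HIT
vaddr=252: (0,7) not in TLB -> MISS, insert
vaddr=981: (3,6) in TLB -> HIT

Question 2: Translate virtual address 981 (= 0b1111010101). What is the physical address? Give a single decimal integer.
vaddr = 981 = 0b1111010101
Split: l1_idx=3, l2_idx=6, offset=21
L1[3] = 1
L2[1][6] = 41
paddr = 41 * 32 + 21 = 1333

Answer: 1333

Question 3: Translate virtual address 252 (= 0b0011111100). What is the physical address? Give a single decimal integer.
vaddr = 252 = 0b0011111100
Split: l1_idx=0, l2_idx=7, offset=28
L1[0] = 2
L2[2][7] = 78
paddr = 78 * 32 + 28 = 2524

Answer: 2524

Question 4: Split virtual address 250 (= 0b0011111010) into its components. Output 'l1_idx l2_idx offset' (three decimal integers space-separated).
Answer: 0 7 26

Derivation:
vaddr = 250 = 0b0011111010
  top 2 bits -> l1_idx = 0
  next 3 bits -> l2_idx = 7
  bottom 5 bits -> offset = 26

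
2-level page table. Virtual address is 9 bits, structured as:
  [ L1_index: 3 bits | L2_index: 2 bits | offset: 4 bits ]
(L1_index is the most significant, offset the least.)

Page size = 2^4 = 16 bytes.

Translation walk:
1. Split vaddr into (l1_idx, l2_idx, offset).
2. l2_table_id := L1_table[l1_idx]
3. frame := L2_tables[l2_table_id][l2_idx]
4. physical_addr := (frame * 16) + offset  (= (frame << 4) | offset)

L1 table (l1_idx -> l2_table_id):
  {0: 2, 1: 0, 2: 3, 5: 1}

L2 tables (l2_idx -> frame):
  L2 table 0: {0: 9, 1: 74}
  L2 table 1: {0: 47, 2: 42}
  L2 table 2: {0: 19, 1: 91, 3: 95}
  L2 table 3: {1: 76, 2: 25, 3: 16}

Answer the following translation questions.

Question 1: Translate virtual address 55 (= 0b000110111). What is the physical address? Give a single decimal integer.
vaddr = 55 = 0b000110111
Split: l1_idx=0, l2_idx=3, offset=7
L1[0] = 2
L2[2][3] = 95
paddr = 95 * 16 + 7 = 1527

Answer: 1527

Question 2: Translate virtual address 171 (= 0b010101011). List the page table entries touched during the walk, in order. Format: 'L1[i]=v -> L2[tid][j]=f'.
vaddr = 171 = 0b010101011
Split: l1_idx=2, l2_idx=2, offset=11

Answer: L1[2]=3 -> L2[3][2]=25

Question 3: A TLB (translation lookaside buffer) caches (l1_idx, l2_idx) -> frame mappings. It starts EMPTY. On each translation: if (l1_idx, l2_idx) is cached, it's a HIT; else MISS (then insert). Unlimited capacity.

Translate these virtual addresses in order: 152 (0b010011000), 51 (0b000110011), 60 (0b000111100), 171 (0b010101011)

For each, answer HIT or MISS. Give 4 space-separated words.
Answer: MISS MISS HIT MISS

Derivation:
vaddr=152: (2,1) not in TLB -> MISS, insert
vaddr=51: (0,3) not in TLB -> MISS, insert
vaddr=60: (0,3) in TLB -> HIT
vaddr=171: (2,2) not in TLB -> MISS, insert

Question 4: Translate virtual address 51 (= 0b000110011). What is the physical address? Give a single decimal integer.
Answer: 1523

Derivation:
vaddr = 51 = 0b000110011
Split: l1_idx=0, l2_idx=3, offset=3
L1[0] = 2
L2[2][3] = 95
paddr = 95 * 16 + 3 = 1523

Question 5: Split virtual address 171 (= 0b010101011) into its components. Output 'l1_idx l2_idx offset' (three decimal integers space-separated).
Answer: 2 2 11

Derivation:
vaddr = 171 = 0b010101011
  top 3 bits -> l1_idx = 2
  next 2 bits -> l2_idx = 2
  bottom 4 bits -> offset = 11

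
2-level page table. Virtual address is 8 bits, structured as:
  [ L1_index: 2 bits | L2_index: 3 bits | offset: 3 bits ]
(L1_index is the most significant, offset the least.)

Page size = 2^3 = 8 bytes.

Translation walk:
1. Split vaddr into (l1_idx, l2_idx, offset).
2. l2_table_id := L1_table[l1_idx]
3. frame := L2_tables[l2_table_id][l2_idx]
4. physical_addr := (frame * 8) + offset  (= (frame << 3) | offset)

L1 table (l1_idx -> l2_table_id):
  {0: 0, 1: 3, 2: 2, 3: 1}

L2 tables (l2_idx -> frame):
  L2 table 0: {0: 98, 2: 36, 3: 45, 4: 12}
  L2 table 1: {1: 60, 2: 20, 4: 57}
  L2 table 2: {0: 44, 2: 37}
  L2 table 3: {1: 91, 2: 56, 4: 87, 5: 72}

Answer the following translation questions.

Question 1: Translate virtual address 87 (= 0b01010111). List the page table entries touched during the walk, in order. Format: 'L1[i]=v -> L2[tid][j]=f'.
Answer: L1[1]=3 -> L2[3][2]=56

Derivation:
vaddr = 87 = 0b01010111
Split: l1_idx=1, l2_idx=2, offset=7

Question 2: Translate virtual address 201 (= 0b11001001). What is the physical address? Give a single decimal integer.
Answer: 481

Derivation:
vaddr = 201 = 0b11001001
Split: l1_idx=3, l2_idx=1, offset=1
L1[3] = 1
L2[1][1] = 60
paddr = 60 * 8 + 1 = 481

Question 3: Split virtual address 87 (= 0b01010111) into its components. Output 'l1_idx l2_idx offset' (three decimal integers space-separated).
Answer: 1 2 7

Derivation:
vaddr = 87 = 0b01010111
  top 2 bits -> l1_idx = 1
  next 3 bits -> l2_idx = 2
  bottom 3 bits -> offset = 7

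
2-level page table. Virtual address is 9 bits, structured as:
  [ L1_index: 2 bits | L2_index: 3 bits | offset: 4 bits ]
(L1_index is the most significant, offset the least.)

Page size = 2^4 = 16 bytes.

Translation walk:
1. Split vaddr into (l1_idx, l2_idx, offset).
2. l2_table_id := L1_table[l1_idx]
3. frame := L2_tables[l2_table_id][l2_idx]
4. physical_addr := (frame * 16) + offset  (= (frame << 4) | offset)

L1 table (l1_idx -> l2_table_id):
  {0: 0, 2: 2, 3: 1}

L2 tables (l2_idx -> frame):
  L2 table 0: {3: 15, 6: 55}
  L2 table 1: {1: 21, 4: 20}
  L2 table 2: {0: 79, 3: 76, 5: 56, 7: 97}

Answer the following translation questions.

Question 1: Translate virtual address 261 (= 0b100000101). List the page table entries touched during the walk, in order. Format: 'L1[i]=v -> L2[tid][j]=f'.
vaddr = 261 = 0b100000101
Split: l1_idx=2, l2_idx=0, offset=5

Answer: L1[2]=2 -> L2[2][0]=79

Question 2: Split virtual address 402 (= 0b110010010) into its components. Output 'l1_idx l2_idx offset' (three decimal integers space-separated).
Answer: 3 1 2

Derivation:
vaddr = 402 = 0b110010010
  top 2 bits -> l1_idx = 3
  next 3 bits -> l2_idx = 1
  bottom 4 bits -> offset = 2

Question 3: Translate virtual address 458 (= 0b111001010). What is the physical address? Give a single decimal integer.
vaddr = 458 = 0b111001010
Split: l1_idx=3, l2_idx=4, offset=10
L1[3] = 1
L2[1][4] = 20
paddr = 20 * 16 + 10 = 330

Answer: 330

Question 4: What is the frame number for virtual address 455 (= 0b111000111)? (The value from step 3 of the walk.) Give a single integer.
Answer: 20

Derivation:
vaddr = 455: l1_idx=3, l2_idx=4
L1[3] = 1; L2[1][4] = 20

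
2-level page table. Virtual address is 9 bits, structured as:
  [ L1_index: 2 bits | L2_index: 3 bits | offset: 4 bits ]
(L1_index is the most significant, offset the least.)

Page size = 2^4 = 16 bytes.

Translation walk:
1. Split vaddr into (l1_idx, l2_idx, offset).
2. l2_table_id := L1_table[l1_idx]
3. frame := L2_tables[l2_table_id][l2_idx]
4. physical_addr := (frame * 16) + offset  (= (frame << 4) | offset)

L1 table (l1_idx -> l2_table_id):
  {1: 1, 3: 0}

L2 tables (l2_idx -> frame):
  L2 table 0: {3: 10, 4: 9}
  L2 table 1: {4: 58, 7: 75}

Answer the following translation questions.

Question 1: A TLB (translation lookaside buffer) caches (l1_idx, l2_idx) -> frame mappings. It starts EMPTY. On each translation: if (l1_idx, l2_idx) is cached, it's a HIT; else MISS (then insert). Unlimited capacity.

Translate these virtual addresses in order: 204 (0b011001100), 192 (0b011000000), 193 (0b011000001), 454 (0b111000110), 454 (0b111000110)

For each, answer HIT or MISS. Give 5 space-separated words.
Answer: MISS HIT HIT MISS HIT

Derivation:
vaddr=204: (1,4) not in TLB -> MISS, insert
vaddr=192: (1,4) in TLB -> HIT
vaddr=193: (1,4) in TLB -> HIT
vaddr=454: (3,4) not in TLB -> MISS, insert
vaddr=454: (3,4) in TLB -> HIT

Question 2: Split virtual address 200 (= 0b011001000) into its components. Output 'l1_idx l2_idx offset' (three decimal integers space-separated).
vaddr = 200 = 0b011001000
  top 2 bits -> l1_idx = 1
  next 3 bits -> l2_idx = 4
  bottom 4 bits -> offset = 8

Answer: 1 4 8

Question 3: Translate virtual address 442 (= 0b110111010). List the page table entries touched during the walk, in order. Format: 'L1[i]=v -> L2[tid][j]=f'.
vaddr = 442 = 0b110111010
Split: l1_idx=3, l2_idx=3, offset=10

Answer: L1[3]=0 -> L2[0][3]=10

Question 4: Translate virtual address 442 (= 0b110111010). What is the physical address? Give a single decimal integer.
Answer: 170

Derivation:
vaddr = 442 = 0b110111010
Split: l1_idx=3, l2_idx=3, offset=10
L1[3] = 0
L2[0][3] = 10
paddr = 10 * 16 + 10 = 170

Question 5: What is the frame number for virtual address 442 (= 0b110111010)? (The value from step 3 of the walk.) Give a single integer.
Answer: 10

Derivation:
vaddr = 442: l1_idx=3, l2_idx=3
L1[3] = 0; L2[0][3] = 10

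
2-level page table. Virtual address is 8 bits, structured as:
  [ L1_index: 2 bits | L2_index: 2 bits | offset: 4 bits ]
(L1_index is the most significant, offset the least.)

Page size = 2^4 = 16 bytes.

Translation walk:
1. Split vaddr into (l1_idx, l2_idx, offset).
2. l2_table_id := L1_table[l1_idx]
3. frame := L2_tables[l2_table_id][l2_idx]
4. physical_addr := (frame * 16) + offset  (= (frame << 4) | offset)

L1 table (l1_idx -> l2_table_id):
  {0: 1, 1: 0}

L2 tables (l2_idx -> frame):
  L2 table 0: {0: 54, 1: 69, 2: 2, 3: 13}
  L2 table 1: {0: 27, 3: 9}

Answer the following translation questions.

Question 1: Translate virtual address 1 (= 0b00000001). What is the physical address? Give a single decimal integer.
vaddr = 1 = 0b00000001
Split: l1_idx=0, l2_idx=0, offset=1
L1[0] = 1
L2[1][0] = 27
paddr = 27 * 16 + 1 = 433

Answer: 433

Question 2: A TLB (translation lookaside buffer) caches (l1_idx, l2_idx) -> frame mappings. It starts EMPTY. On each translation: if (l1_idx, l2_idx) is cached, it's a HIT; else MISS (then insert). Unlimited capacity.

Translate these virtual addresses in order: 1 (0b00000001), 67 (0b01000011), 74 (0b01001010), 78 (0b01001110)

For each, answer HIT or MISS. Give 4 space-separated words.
vaddr=1: (0,0) not in TLB -> MISS, insert
vaddr=67: (1,0) not in TLB -> MISS, insert
vaddr=74: (1,0) in TLB -> HIT
vaddr=78: (1,0) in TLB -> HIT

Answer: MISS MISS HIT HIT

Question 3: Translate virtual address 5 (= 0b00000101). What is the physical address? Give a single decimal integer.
vaddr = 5 = 0b00000101
Split: l1_idx=0, l2_idx=0, offset=5
L1[0] = 1
L2[1][0] = 27
paddr = 27 * 16 + 5 = 437

Answer: 437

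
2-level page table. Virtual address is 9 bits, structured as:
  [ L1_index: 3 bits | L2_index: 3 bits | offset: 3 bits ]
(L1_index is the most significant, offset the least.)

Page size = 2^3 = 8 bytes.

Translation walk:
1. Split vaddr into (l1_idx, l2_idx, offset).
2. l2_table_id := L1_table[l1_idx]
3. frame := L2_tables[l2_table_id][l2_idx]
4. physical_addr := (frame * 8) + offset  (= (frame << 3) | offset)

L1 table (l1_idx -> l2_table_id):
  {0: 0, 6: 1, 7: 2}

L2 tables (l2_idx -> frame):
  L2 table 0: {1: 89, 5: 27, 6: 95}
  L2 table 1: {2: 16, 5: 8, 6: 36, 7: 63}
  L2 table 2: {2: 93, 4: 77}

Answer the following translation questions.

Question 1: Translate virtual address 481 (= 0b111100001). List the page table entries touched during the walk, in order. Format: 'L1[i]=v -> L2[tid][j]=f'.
vaddr = 481 = 0b111100001
Split: l1_idx=7, l2_idx=4, offset=1

Answer: L1[7]=2 -> L2[2][4]=77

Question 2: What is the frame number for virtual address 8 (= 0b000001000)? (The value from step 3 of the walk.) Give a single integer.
vaddr = 8: l1_idx=0, l2_idx=1
L1[0] = 0; L2[0][1] = 89

Answer: 89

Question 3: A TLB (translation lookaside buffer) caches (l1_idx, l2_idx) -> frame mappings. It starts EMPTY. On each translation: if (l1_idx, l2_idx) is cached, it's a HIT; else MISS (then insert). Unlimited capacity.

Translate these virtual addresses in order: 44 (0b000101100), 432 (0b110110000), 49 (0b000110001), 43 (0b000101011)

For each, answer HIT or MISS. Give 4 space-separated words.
Answer: MISS MISS MISS HIT

Derivation:
vaddr=44: (0,5) not in TLB -> MISS, insert
vaddr=432: (6,6) not in TLB -> MISS, insert
vaddr=49: (0,6) not in TLB -> MISS, insert
vaddr=43: (0,5) in TLB -> HIT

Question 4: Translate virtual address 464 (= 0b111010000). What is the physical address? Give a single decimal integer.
vaddr = 464 = 0b111010000
Split: l1_idx=7, l2_idx=2, offset=0
L1[7] = 2
L2[2][2] = 93
paddr = 93 * 8 + 0 = 744

Answer: 744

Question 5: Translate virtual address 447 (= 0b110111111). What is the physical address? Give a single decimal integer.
vaddr = 447 = 0b110111111
Split: l1_idx=6, l2_idx=7, offset=7
L1[6] = 1
L2[1][7] = 63
paddr = 63 * 8 + 7 = 511

Answer: 511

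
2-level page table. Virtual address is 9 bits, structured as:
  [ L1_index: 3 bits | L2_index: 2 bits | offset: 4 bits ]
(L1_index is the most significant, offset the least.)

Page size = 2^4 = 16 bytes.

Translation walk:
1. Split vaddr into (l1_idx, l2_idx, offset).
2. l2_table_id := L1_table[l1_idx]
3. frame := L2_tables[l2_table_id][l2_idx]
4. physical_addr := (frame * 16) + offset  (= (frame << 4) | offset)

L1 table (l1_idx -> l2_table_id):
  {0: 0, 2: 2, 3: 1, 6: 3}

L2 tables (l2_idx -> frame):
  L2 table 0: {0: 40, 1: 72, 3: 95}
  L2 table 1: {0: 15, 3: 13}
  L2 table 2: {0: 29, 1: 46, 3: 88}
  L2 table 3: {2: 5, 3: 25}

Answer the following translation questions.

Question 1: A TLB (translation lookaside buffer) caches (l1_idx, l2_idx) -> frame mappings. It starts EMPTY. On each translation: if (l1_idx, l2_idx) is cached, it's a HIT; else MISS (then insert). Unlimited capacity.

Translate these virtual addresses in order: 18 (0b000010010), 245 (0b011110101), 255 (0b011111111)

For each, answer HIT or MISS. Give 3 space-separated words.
vaddr=18: (0,1) not in TLB -> MISS, insert
vaddr=245: (3,3) not in TLB -> MISS, insert
vaddr=255: (3,3) in TLB -> HIT

Answer: MISS MISS HIT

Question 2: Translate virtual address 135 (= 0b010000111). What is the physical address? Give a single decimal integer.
Answer: 471

Derivation:
vaddr = 135 = 0b010000111
Split: l1_idx=2, l2_idx=0, offset=7
L1[2] = 2
L2[2][0] = 29
paddr = 29 * 16 + 7 = 471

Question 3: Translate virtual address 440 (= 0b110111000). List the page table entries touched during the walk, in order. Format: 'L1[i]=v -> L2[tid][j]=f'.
Answer: L1[6]=3 -> L2[3][3]=25

Derivation:
vaddr = 440 = 0b110111000
Split: l1_idx=6, l2_idx=3, offset=8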